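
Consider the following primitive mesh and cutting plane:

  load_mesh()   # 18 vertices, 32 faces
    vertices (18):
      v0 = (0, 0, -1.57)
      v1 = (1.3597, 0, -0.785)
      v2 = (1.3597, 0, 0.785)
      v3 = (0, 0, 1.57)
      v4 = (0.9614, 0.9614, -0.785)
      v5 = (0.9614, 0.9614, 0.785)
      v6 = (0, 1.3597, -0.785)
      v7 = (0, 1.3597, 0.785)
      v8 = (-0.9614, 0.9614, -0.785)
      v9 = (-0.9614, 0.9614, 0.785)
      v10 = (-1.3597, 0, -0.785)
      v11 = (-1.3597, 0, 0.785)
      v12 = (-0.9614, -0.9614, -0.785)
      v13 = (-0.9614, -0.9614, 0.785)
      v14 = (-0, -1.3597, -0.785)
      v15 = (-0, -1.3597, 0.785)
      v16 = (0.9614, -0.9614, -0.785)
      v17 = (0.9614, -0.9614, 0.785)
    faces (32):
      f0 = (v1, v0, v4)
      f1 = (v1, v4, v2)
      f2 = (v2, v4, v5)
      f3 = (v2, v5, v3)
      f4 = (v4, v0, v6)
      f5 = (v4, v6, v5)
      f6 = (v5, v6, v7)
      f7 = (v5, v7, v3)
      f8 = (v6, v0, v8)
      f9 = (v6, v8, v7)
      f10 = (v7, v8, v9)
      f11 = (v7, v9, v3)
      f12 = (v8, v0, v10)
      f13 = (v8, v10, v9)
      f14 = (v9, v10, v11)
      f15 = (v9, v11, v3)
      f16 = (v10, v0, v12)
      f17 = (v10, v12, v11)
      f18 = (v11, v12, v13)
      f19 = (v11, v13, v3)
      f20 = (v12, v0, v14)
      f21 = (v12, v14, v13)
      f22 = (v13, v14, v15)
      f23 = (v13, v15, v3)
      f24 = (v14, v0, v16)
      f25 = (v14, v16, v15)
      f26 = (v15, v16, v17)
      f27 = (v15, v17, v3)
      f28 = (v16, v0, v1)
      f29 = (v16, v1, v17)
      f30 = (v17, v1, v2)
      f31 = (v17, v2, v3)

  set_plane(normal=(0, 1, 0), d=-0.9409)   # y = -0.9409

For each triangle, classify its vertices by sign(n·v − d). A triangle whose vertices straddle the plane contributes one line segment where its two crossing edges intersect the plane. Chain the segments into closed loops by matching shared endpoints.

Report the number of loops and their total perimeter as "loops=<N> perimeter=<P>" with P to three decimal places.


loops=1 perimeter=7.144

Straddling triangles (12 of 32):
  (v10,v0,v12) [++-] → (-0.9409, -0.9409, -0.801739)–(-0.969893, -0.9409, -0.785)  len=0.0335
  (v10,v12,v11) [+-+] → (-0.969893, -0.9409, -0.785)–(-0.969893, -0.9409, -0.751523)  len=0.0335
  (v11,v12,v13) [+--] → (-0.969893, -0.9409, -0.751523)–(-0.969893, -0.9409, 0.785)  len=1.5365
  (v11,v13,v3) [+-+] → (-0.969893, -0.9409, 0.785)–(-0.9409, -0.9409, 0.801739)  len=0.0335
  (v12,v0,v14) [-+-] → (-0.9409, -0.9409, -0.801739)–(0, -0.9409, -1.02679)  len=0.9674
  (v13,v15,v3) [--+] → (0, -0.9409, 1.02679)–(-0.9409, -0.9409, 0.801739)  len=0.9674
  (v14,v0,v16) [-+-] → (0, -0.9409, -1.02679)–(0.9409, -0.9409, -0.801739)  len=0.9674
  (v15,v17,v3) [--+] → (0.9409, -0.9409, 0.801739)–(0, -0.9409, 1.02679)  len=0.9674
  (v16,v0,v1) [-++] → (0.9409, -0.9409, -0.801739)–(0.969893, -0.9409, -0.785)  len=0.0335
  (v16,v1,v17) [-+-] → (0.969893, -0.9409, -0.785)–(0.969893, -0.9409, 0.751523)  len=1.5365
  (v17,v1,v2) [-++] → (0.969893, -0.9409, 0.751523)–(0.969893, -0.9409, 0.785)  len=0.0335
  (v17,v2,v3) [-++] → (0.969893, -0.9409, 0.785)–(0.9409, -0.9409, 0.801739)  len=0.0335

Chained into 1 loop(s):
  loop 1: 12 segments, perimeter = 7.1437
Total perimeter = 7.144


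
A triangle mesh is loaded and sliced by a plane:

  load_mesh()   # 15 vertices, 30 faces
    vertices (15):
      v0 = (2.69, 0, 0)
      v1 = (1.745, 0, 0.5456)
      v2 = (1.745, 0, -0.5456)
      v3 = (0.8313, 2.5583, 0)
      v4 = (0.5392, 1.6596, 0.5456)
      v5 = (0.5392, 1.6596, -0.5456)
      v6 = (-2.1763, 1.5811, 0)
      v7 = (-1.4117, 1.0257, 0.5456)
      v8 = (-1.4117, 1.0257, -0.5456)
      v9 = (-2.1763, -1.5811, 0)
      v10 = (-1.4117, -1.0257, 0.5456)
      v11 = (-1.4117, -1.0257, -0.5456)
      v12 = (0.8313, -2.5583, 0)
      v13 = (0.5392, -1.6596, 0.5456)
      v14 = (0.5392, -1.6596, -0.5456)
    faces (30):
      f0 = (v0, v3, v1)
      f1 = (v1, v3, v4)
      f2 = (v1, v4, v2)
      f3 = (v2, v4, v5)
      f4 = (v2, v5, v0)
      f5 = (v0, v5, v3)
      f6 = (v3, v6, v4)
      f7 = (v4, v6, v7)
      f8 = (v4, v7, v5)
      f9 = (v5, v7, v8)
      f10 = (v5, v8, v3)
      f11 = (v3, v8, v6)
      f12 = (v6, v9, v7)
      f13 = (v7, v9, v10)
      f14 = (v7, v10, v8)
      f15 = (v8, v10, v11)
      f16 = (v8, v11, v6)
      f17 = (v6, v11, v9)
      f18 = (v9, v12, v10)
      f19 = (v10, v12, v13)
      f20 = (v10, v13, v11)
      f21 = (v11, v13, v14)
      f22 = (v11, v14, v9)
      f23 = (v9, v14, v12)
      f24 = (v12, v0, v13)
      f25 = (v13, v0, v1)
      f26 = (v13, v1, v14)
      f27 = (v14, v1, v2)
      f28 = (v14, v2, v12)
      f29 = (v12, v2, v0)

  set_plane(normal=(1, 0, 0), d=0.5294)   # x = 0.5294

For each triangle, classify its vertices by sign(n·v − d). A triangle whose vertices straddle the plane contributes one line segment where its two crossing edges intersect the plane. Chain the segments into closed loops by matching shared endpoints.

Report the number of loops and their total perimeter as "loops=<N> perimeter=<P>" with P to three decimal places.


loops=2 perimeter=6.068

Straddling triangles (12 of 30):
  (v3,v6,v4) [+-+] → (0.5294, 2.46021, 0)–(0.5294, 1.65932, 0.543631)  len=0.9680
  (v4,v6,v7) [+--] → (0.5294, 1.65932, 0.543631)–(0.5294, 1.65642, 0.5456)  len=0.0035
  (v4,v7,v5) [+-+] → (0.5294, 1.65642, 0.5456)–(0.5294, 1.65642, -0.540119)  len=1.0857
  (v5,v7,v8) [+--] → (0.5294, 1.65642, -0.540119)–(0.5294, 1.65642, -0.5456)  len=0.0055
  (v5,v8,v3) [+-+] → (0.5294, 1.65642, -0.5456)–(0.5294, 2.35202, -0.0734359)  len=0.8407
  (v3,v8,v6) [+--] → (0.5294, 2.35202, -0.0734359)–(0.5294, 2.46021, 0)  len=0.1308
  (v9,v12,v10) [-+-] → (0.5294, -2.46021, 0)–(0.5294, -2.35202, 0.0734359)  len=0.1308
  (v10,v12,v13) [-++] → (0.5294, -2.35202, 0.0734359)–(0.5294, -1.65642, 0.5456)  len=0.8407
  (v10,v13,v11) [-+-] → (0.5294, -1.65642, 0.5456)–(0.5294, -1.65642, 0.540119)  len=0.0055
  (v11,v13,v14) [-++] → (0.5294, -1.65642, 0.540119)–(0.5294, -1.65642, -0.5456)  len=1.0857
  (v11,v14,v9) [-+-] → (0.5294, -1.65642, -0.5456)–(0.5294, -1.65932, -0.543631)  len=0.0035
  (v9,v14,v12) [-++] → (0.5294, -1.65932, -0.543631)–(0.5294, -2.46021, 0)  len=0.9680

Chained into 2 loop(s):
  loop 1: 6 segments, perimeter = 3.0342
  loop 2: 6 segments, perimeter = 3.0342
Total perimeter = 6.068


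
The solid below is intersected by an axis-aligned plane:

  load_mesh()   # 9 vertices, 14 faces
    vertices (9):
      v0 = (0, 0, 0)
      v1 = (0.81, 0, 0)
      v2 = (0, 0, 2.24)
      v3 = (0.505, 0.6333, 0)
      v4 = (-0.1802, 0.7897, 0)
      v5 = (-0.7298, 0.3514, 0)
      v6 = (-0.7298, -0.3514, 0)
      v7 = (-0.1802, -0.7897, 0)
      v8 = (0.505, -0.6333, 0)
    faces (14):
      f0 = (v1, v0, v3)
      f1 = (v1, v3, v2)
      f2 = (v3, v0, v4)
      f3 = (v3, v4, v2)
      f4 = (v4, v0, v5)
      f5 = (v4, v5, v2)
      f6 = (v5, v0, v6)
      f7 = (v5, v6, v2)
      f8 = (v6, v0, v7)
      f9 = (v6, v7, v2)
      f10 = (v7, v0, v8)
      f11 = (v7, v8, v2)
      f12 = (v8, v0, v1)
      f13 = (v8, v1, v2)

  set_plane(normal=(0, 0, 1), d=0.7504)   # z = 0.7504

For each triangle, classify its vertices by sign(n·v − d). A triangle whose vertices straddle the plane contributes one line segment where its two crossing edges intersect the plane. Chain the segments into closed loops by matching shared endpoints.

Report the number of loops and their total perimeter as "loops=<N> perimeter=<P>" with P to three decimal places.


Straddling triangles (7 of 14):
  (v1,v3,v2) [--+] → (0.335825, 0.421145, 0.7504)–(0.53865, 0, 0.7504)  len=0.4674
  (v3,v4,v2) [--+] → (-0.119833, 0.525151, 0.7504)–(0.335825, 0.421145, 0.7504)  len=0.4674
  (v4,v5,v2) [--+] → (-0.485317, 0.233681, 0.7504)–(-0.119833, 0.52515, 0.7504)  len=0.4675
  (v5,v6,v2) [--+] → (-0.485317, -0.233681, 0.7504)–(-0.485317, 0.233681, 0.7504)  len=0.4674
  (v6,v7,v2) [--+] → (-0.119833, -0.525151, 0.7504)–(-0.485317, -0.233681, 0.7504)  len=0.4675
  (v7,v8,v2) [--+] → (0.335825, -0.421145, 0.7504)–(-0.119833, -0.52515, 0.7504)  len=0.4674
  (v8,v1,v2) [--+] → (0.53865, 0, 0.7504)–(0.335825, -0.421145, 0.7504)  len=0.4674

Chained into 1 loop(s):
  loop 1: 7 segments, perimeter = 3.2719
Total perimeter = 3.272

loops=1 perimeter=3.272


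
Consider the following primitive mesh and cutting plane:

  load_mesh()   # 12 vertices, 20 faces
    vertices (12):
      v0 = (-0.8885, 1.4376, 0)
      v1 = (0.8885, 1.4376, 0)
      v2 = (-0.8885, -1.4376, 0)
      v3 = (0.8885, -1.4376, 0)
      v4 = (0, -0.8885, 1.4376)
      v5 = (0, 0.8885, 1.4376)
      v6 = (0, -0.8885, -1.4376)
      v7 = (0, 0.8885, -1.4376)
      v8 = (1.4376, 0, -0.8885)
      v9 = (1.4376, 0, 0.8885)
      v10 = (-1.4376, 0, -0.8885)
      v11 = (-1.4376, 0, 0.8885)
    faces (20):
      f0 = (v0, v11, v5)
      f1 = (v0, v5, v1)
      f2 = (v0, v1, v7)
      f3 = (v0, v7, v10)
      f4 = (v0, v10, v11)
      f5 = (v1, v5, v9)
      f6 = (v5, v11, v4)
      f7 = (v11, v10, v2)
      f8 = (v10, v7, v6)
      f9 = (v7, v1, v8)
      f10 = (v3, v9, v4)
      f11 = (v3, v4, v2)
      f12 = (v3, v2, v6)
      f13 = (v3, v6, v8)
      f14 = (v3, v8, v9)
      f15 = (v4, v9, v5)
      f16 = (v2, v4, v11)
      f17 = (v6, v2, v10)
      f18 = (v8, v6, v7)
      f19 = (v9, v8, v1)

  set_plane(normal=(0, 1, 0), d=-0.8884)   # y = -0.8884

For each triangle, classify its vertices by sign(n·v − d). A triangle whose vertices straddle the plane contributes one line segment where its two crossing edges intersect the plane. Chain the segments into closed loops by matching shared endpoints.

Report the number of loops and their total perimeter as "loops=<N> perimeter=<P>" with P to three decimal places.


Straddling triangles (10 of 20):
  (v5,v11,v4) [++-] → (-0.000161801, -0.8884, 1.43754)–(0, -0.8884, 1.4376)  len=0.0002
  (v11,v10,v2) [++-] → (-1.09827, -0.8884, -0.33943)–(-1.09827, -0.8884, 0.33943)  len=0.6789
  (v10,v7,v6) [++-] → (0, -0.8884, -1.4376)–(-0.000161801, -0.8884, -1.43754)  len=0.0002
  (v3,v9,v4) [-+-] → (1.09827, -0.8884, 0.33943)–(0.000161801, -0.8884, 1.43754)  len=1.5530
  (v3,v6,v8) [--+] → (0.000161801, -0.8884, -1.43754)–(1.09827, -0.8884, -0.33943)  len=1.5530
  (v3,v8,v9) [-++] → (1.09827, -0.8884, -0.33943)–(1.09827, -0.8884, 0.33943)  len=0.6789
  (v4,v9,v5) [-++] → (0.000161801, -0.8884, 1.43754)–(0, -0.8884, 1.4376)  len=0.0002
  (v2,v4,v11) [--+] → (-0.000161801, -0.8884, 1.43754)–(-1.09827, -0.8884, 0.33943)  len=1.5530
  (v6,v2,v10) [--+] → (-1.09827, -0.8884, -0.33943)–(-0.000161801, -0.8884, -1.43754)  len=1.5530
  (v8,v6,v7) [+-+] → (0.000161801, -0.8884, -1.43754)–(0, -0.8884, -1.4376)  len=0.0002

Chained into 1 loop(s):
  loop 1: 10 segments, perimeter = 7.5703
Total perimeter = 7.570

loops=1 perimeter=7.570


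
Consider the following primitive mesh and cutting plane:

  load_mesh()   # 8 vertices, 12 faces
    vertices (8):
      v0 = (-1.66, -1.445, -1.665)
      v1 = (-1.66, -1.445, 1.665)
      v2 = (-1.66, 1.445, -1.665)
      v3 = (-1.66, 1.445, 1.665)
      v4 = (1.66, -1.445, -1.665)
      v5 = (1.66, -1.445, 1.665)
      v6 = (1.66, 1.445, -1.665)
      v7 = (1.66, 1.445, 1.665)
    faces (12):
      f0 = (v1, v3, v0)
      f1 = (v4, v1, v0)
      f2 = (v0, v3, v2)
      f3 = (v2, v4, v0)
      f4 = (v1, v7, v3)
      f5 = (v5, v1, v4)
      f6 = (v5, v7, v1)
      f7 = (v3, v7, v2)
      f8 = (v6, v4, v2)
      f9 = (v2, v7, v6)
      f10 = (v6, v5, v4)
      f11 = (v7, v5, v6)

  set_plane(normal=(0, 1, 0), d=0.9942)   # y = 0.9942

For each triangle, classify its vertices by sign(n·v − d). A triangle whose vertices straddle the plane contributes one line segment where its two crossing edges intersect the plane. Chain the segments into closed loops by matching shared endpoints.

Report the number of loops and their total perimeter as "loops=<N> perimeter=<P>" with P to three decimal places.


Straddling triangles (8 of 12):
  (v1,v3,v0) [-+-] → (-1.66, 0.9942, 1.665)–(-1.66, 0.9942, 1.14557)  len=0.5194
  (v0,v3,v2) [-++] → (-1.66, 0.9942, 1.14557)–(-1.66, 0.9942, -1.665)  len=2.8106
  (v2,v4,v0) [+--] → (-1.14213, 0.9942, -1.665)–(-1.66, 0.9942, -1.665)  len=0.5179
  (v1,v7,v3) [-++] → (1.14213, 0.9942, 1.665)–(-1.66, 0.9942, 1.665)  len=2.8021
  (v5,v7,v1) [-+-] → (1.66, 0.9942, 1.665)–(1.14213, 0.9942, 1.665)  len=0.5179
  (v6,v4,v2) [+-+] → (1.66, 0.9942, -1.665)–(-1.14213, 0.9942, -1.665)  len=2.8021
  (v6,v5,v4) [+--] → (1.66, 0.9942, -1.14557)–(1.66, 0.9942, -1.665)  len=0.5194
  (v7,v5,v6) [+-+] → (1.66, 0.9942, 1.665)–(1.66, 0.9942, -1.14557)  len=2.8106

Chained into 1 loop(s):
  loop 1: 8 segments, perimeter = 13.3000
Total perimeter = 13.300

loops=1 perimeter=13.300


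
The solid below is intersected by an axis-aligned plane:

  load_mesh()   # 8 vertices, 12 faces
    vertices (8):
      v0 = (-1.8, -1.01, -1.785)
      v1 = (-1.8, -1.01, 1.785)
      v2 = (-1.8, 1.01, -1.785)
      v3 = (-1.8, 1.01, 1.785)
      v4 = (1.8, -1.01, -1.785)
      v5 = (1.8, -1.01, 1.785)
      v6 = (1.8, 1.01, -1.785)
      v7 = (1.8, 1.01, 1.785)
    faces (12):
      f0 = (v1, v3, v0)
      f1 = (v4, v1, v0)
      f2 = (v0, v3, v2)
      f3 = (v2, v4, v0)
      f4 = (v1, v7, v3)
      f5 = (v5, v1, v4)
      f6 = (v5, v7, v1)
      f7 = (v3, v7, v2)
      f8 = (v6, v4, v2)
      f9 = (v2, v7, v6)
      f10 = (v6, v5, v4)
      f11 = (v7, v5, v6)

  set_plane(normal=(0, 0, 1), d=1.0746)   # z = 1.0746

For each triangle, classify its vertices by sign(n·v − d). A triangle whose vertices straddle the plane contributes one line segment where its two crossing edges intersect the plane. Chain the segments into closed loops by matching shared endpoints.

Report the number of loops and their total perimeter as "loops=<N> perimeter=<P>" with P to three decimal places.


Straddling triangles (8 of 12):
  (v1,v3,v0) [++-] → (-1.8, 0.608037, 1.0746)–(-1.8, -1.01, 1.0746)  len=1.6180
  (v4,v1,v0) [-+-] → (-1.08363, -1.01, 1.0746)–(-1.8, -1.01, 1.0746)  len=0.7164
  (v0,v3,v2) [-+-] → (-1.8, 0.608037, 1.0746)–(-1.8, 1.01, 1.0746)  len=0.4020
  (v5,v1,v4) [++-] → (-1.08363, -1.01, 1.0746)–(1.8, -1.01, 1.0746)  len=2.8836
  (v3,v7,v2) [++-] → (1.08363, 1.01, 1.0746)–(-1.8, 1.01, 1.0746)  len=2.8836
  (v2,v7,v6) [-+-] → (1.08363, 1.01, 1.0746)–(1.8, 1.01, 1.0746)  len=0.7164
  (v6,v5,v4) [-+-] → (1.8, -0.608037, 1.0746)–(1.8, -1.01, 1.0746)  len=0.4020
  (v7,v5,v6) [++-] → (1.8, -0.608037, 1.0746)–(1.8, 1.01, 1.0746)  len=1.6180

Chained into 1 loop(s):
  loop 1: 8 segments, perimeter = 11.2400
Total perimeter = 11.240

loops=1 perimeter=11.240


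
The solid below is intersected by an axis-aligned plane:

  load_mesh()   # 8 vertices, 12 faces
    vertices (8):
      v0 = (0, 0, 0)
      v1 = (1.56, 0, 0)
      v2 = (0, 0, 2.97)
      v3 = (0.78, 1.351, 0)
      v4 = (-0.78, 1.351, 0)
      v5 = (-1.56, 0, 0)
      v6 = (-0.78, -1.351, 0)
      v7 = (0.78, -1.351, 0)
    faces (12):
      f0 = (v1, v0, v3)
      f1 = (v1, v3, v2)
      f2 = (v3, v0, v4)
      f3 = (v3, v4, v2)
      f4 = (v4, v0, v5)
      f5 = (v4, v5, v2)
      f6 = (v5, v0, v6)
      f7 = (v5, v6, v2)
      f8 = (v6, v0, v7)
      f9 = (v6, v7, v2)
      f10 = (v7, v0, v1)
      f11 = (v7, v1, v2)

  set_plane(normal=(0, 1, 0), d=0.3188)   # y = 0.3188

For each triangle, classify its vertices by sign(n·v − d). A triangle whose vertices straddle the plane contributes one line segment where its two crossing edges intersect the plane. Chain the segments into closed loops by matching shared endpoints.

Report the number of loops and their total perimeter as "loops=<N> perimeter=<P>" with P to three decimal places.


Straddling triangles (6 of 12):
  (v1,v0,v3) [--+] → (0.184059, 0.3188, 0)–(1.37594, 0.3188, 0)  len=1.1919
  (v1,v3,v2) [-+-] → (1.37594, 0.3188, 0)–(0.184059, 0.3188, 2.26916)  len=2.5631
  (v3,v0,v4) [+-+] → (0.184059, 0.3188, 0)–(-0.184059, 0.3188, 0)  len=0.3681
  (v3,v4,v2) [++-] → (-0.184059, 0.3188, 2.26916)–(0.184059, 0.3188, 2.26916)  len=0.3681
  (v4,v0,v5) [+--] → (-0.184059, 0.3188, 0)–(-1.37594, 0.3188, 0)  len=1.1919
  (v4,v5,v2) [+--] → (-1.37594, 0.3188, 0)–(-0.184059, 0.3188, 2.26916)  len=2.5631

Chained into 1 loop(s):
  loop 1: 6 segments, perimeter = 8.2463
Total perimeter = 8.246

loops=1 perimeter=8.246


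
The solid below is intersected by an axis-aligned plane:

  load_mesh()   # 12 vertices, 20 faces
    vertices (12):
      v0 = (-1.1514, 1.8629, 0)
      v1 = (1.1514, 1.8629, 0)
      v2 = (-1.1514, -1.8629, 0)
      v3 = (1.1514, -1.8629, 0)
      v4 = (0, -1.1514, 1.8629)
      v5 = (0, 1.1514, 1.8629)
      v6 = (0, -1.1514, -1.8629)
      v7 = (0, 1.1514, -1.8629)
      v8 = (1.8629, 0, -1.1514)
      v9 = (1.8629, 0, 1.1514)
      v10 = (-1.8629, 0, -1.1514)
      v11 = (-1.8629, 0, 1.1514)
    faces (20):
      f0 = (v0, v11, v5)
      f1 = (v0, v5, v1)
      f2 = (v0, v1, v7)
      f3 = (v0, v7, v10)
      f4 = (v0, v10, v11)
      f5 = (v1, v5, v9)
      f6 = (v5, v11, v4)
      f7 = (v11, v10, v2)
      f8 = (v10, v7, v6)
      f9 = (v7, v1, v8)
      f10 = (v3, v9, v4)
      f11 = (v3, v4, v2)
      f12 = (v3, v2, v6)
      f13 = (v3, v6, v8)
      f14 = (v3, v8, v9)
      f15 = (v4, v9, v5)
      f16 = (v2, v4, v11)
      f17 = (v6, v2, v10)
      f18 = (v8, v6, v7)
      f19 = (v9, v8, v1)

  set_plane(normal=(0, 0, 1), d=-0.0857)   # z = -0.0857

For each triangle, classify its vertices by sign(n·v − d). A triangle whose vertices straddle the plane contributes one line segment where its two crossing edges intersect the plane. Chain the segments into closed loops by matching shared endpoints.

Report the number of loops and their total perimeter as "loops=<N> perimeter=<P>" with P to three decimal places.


Straddling triangles (10 of 20):
  (v0,v1,v7) [++-] → (1.09843, 1.83017, -0.0857)–(-1.09843, 1.83017, -0.0857)  len=2.1969
  (v0,v7,v10) [+--] → (-1.09843, 1.83017, -0.0857)–(-1.20436, 1.72424, -0.0857)  len=0.1498
  (v0,v10,v11) [+-+] → (-1.20436, 1.72424, -0.0857)–(-1.8629, 0, -0.0857)  len=1.8457
  (v11,v10,v2) [+-+] → (-1.8629, 0, -0.0857)–(-1.20436, -1.72424, -0.0857)  len=1.8457
  (v7,v1,v8) [-+-] → (1.09843, 1.83017, -0.0857)–(1.20436, 1.72424, -0.0857)  len=0.1498
  (v3,v2,v6) [++-] → (-1.09843, -1.83017, -0.0857)–(1.09843, -1.83017, -0.0857)  len=2.1969
  (v3,v6,v8) [+--] → (1.09843, -1.83017, -0.0857)–(1.20436, -1.72424, -0.0857)  len=0.1498
  (v3,v8,v9) [+-+] → (1.20436, -1.72424, -0.0857)–(1.8629, 0, -0.0857)  len=1.8457
  (v6,v2,v10) [-+-] → (-1.09843, -1.83017, -0.0857)–(-1.20436, -1.72424, -0.0857)  len=0.1498
  (v9,v8,v1) [+-+] → (1.8629, 0, -0.0857)–(1.20436, 1.72424, -0.0857)  len=1.8457

Chained into 1 loop(s):
  loop 1: 10 segments, perimeter = 12.3758
Total perimeter = 12.376

loops=1 perimeter=12.376


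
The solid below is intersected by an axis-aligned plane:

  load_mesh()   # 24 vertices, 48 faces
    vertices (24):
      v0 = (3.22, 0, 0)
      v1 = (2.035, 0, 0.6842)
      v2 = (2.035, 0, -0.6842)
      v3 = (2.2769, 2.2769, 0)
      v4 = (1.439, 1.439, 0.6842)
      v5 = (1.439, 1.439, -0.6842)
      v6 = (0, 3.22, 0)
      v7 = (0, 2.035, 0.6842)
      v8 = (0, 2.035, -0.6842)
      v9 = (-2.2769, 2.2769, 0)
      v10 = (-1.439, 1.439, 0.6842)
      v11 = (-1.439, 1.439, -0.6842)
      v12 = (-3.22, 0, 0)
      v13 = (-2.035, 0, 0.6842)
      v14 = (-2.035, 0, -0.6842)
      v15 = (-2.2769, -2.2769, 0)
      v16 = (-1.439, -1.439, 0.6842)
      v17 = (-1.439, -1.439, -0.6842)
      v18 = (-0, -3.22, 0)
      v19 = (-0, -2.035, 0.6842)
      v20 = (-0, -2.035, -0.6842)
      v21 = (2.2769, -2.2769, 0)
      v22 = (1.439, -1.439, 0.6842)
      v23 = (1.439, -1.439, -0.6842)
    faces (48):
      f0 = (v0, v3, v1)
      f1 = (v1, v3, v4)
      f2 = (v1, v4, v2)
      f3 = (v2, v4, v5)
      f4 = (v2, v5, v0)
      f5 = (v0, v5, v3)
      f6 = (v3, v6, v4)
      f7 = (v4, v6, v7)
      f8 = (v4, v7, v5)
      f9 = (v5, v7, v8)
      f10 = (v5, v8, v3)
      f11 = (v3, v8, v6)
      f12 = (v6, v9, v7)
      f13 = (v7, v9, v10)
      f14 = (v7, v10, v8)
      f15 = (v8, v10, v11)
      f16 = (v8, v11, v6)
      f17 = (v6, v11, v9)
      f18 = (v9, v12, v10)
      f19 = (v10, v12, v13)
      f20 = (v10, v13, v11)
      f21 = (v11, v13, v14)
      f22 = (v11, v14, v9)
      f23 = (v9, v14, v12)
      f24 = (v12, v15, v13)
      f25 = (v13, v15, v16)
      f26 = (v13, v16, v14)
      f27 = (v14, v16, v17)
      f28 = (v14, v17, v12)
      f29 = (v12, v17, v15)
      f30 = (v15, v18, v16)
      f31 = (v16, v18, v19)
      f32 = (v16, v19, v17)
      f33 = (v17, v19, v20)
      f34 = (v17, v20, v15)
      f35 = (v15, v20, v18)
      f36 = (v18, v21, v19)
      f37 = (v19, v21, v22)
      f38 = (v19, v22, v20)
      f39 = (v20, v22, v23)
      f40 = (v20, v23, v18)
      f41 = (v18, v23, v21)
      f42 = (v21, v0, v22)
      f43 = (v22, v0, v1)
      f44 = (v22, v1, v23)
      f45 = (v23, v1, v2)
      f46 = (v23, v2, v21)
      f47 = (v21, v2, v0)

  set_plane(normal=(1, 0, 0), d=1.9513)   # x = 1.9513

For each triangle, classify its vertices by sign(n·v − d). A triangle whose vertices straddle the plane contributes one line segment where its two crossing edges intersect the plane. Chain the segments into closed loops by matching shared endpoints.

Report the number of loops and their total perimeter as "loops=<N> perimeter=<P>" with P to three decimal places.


loops=2 perimeter=12.058

Straddling triangles (16 of 48):
  (v1,v3,v4) [++-] → (1.9513, 1.9513, 0.265874)–(1.9513, 0.202088, 0.6842)  len=1.7985
  (v1,v4,v2) [+-+] → (1.9513, 0.202088, 0.6842)–(1.9513, 0.202088, -0.492027)  len=1.1762
  (v2,v4,v5) [+--] → (1.9513, 0.202088, -0.492027)–(1.9513, 0.202088, -0.6842)  len=0.1922
  (v2,v5,v0) [+-+] → (1.9513, 0.202088, -0.6842)–(1.9513, 1.02508, -0.487392)  len=0.8462
  (v0,v5,v3) [+-+] → (1.9513, 1.02508, -0.487392)–(1.9513, 1.9513, -0.265874)  len=0.9523
  (v3,v6,v4) [+--] → (1.9513, 2.41176, 0)–(1.9513, 1.9513, 0.265874)  len=0.5317
  (v5,v8,v3) [--+] → (1.9513, 2.24231, -0.0978416)–(1.9513, 1.9513, -0.265874)  len=0.3360
  (v3,v8,v6) [+--] → (1.9513, 2.24231, -0.0978416)–(1.9513, 2.41176, 0)  len=0.1957
  (v18,v21,v19) [-+-] → (1.9513, -2.41176, 0)–(1.9513, -2.24231, 0.0978416)  len=0.1957
  (v19,v21,v22) [-+-] → (1.9513, -2.24231, 0.0978416)–(1.9513, -1.9513, 0.265874)  len=0.3360
  (v18,v23,v21) [--+] → (1.9513, -1.9513, -0.265874)–(1.9513, -2.41176, 0)  len=0.5317
  (v21,v0,v22) [++-] → (1.9513, -1.02508, 0.487392)–(1.9513, -1.9513, 0.265874)  len=0.9523
  (v22,v0,v1) [-++] → (1.9513, -1.02508, 0.487392)–(1.9513, -0.202088, 0.6842)  len=0.8462
  (v22,v1,v23) [-+-] → (1.9513, -0.202088, 0.6842)–(1.9513, -0.202088, 0.492027)  len=0.1922
  (v23,v1,v2) [-++] → (1.9513, -0.202088, 0.492027)–(1.9513, -0.202088, -0.6842)  len=1.1762
  (v23,v2,v21) [-++] → (1.9513, -0.202088, -0.6842)–(1.9513, -1.9513, -0.265874)  len=1.7985

Chained into 2 loop(s):
  loop 1: 8 segments, perimeter = 6.0289
  loop 2: 8 segments, perimeter = 6.0289
Total perimeter = 12.058


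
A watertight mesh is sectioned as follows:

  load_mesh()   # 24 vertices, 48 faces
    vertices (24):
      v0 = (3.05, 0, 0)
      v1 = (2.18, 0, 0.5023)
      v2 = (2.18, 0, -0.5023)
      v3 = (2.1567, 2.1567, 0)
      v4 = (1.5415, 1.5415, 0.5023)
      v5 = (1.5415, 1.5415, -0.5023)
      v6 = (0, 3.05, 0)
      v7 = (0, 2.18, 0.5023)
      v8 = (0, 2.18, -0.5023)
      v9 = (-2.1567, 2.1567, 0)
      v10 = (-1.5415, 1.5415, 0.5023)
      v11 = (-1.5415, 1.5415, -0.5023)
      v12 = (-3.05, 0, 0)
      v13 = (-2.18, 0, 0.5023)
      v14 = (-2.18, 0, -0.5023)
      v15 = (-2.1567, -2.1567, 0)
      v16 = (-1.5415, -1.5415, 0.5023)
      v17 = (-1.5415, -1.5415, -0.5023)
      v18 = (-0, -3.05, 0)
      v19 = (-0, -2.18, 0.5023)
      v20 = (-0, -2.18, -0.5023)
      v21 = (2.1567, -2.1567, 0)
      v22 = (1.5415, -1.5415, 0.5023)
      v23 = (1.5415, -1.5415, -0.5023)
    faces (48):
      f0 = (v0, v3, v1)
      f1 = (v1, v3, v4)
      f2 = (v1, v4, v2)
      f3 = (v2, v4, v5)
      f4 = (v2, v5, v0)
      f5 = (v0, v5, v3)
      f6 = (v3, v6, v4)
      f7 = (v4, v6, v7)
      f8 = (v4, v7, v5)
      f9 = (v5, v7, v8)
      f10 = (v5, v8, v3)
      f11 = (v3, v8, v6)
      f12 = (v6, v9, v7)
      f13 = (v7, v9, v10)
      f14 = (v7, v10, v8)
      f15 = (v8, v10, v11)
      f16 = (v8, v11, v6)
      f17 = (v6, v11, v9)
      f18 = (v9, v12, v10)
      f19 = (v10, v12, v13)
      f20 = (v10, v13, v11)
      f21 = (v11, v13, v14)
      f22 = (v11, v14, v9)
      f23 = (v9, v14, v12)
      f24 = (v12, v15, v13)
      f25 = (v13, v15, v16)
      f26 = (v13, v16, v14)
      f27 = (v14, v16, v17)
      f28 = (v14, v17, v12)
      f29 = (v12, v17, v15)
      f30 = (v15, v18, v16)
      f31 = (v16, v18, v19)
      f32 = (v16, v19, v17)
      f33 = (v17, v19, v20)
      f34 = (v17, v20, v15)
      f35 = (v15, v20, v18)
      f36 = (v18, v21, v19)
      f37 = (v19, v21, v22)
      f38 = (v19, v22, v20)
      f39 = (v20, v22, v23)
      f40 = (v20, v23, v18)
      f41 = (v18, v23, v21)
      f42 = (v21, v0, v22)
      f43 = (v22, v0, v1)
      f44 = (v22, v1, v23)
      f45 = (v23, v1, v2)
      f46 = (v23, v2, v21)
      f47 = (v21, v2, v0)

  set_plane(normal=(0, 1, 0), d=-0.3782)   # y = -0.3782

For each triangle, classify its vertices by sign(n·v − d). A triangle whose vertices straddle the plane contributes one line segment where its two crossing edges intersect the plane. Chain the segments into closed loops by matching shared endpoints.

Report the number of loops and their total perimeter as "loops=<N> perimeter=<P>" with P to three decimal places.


loops=2 perimeter=6.028

Straddling triangles (12 of 48):
  (v12,v15,v13) [+-+] → (-2.89335, -0.3782, 0)–(-2.17591, -0.3782, 0.414216)  len=0.8284
  (v13,v15,v16) [+--] → (-2.17591, -0.3782, 0.414216)–(-2.02335, -0.3782, 0.5023)  len=0.1762
  (v13,v16,v14) [+-+] → (-2.02335, -0.3782, 0.5023)–(-2.02335, -0.3782, -0.255826)  len=0.7581
  (v14,v16,v17) [+--] → (-2.02335, -0.3782, -0.255826)–(-2.02335, -0.3782, -0.5023)  len=0.2465
  (v14,v17,v12) [+-+] → (-2.02335, -0.3782, -0.5023)–(-2.6799, -0.3782, -0.123237)  len=0.7581
  (v12,v17,v15) [+--] → (-2.6799, -0.3782, -0.123237)–(-2.89335, -0.3782, 0)  len=0.2465
  (v21,v0,v22) [-+-] → (2.89335, -0.3782, 0)–(2.6799, -0.3782, 0.123237)  len=0.2465
  (v22,v0,v1) [-++] → (2.6799, -0.3782, 0.123237)–(2.02335, -0.3782, 0.5023)  len=0.7581
  (v22,v1,v23) [-+-] → (2.02335, -0.3782, 0.5023)–(2.02335, -0.3782, 0.255826)  len=0.2465
  (v23,v1,v2) [-++] → (2.02335, -0.3782, 0.255826)–(2.02335, -0.3782, -0.5023)  len=0.7581
  (v23,v2,v21) [-+-] → (2.02335, -0.3782, -0.5023)–(2.17591, -0.3782, -0.414216)  len=0.1762
  (v21,v2,v0) [-++] → (2.17591, -0.3782, -0.414216)–(2.89335, -0.3782, 0)  len=0.8284

Chained into 2 loop(s):
  loop 1: 6 segments, perimeter = 3.0138
  loop 2: 6 segments, perimeter = 3.0138
Total perimeter = 6.028


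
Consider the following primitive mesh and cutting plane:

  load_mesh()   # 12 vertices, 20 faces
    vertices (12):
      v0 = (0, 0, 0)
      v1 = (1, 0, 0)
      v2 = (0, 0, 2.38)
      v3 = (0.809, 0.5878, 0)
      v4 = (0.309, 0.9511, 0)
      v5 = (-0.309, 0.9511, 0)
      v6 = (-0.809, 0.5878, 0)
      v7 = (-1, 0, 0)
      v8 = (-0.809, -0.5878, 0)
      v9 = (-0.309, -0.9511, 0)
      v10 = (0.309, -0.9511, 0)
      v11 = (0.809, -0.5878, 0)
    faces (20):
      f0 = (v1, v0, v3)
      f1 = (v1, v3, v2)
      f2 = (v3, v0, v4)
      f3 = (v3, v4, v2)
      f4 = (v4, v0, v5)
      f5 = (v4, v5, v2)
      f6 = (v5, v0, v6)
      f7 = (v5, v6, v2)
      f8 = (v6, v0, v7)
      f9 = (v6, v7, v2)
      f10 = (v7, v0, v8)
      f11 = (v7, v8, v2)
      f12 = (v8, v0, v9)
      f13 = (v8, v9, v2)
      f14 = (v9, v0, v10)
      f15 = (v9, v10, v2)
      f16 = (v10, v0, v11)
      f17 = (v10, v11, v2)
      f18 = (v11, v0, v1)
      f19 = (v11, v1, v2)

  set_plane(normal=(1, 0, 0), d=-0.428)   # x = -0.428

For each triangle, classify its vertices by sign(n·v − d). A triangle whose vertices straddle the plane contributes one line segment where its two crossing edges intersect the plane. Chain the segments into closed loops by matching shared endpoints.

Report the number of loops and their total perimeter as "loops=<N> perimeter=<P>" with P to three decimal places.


loops=1 perimeter=5.016

Straddling triangles (8 of 20):
  (v5,v0,v6) [++-] → (-0.428, 0.310975, 0)–(-0.428, 0.864635, 0)  len=0.5537
  (v5,v6,v2) [+-+] → (-0.428, 0.864635, 0)–(-0.428, 0.310975, 1.12087)  len=1.2502
  (v6,v0,v7) [-+-] → (-0.428, 0.310975, 0)–(-0.428, 0, 0)  len=0.3110
  (v6,v7,v2) [--+] → (-0.428, 0, 1.36136)–(-0.428, 0.310975, 1.12087)  len=0.3931
  (v7,v0,v8) [-+-] → (-0.428, 0, 0)–(-0.428, -0.310975, 0)  len=0.3110
  (v7,v8,v2) [--+] → (-0.428, -0.310975, 1.12087)–(-0.428, 0, 1.36136)  len=0.3931
  (v8,v0,v9) [-++] → (-0.428, -0.310975, 0)–(-0.428, -0.864635, 0)  len=0.5537
  (v8,v9,v2) [-++] → (-0.428, -0.864635, 0)–(-0.428, -0.310975, 1.12087)  len=1.2502

Chained into 1 loop(s):
  loop 1: 8 segments, perimeter = 5.0158
Total perimeter = 5.016


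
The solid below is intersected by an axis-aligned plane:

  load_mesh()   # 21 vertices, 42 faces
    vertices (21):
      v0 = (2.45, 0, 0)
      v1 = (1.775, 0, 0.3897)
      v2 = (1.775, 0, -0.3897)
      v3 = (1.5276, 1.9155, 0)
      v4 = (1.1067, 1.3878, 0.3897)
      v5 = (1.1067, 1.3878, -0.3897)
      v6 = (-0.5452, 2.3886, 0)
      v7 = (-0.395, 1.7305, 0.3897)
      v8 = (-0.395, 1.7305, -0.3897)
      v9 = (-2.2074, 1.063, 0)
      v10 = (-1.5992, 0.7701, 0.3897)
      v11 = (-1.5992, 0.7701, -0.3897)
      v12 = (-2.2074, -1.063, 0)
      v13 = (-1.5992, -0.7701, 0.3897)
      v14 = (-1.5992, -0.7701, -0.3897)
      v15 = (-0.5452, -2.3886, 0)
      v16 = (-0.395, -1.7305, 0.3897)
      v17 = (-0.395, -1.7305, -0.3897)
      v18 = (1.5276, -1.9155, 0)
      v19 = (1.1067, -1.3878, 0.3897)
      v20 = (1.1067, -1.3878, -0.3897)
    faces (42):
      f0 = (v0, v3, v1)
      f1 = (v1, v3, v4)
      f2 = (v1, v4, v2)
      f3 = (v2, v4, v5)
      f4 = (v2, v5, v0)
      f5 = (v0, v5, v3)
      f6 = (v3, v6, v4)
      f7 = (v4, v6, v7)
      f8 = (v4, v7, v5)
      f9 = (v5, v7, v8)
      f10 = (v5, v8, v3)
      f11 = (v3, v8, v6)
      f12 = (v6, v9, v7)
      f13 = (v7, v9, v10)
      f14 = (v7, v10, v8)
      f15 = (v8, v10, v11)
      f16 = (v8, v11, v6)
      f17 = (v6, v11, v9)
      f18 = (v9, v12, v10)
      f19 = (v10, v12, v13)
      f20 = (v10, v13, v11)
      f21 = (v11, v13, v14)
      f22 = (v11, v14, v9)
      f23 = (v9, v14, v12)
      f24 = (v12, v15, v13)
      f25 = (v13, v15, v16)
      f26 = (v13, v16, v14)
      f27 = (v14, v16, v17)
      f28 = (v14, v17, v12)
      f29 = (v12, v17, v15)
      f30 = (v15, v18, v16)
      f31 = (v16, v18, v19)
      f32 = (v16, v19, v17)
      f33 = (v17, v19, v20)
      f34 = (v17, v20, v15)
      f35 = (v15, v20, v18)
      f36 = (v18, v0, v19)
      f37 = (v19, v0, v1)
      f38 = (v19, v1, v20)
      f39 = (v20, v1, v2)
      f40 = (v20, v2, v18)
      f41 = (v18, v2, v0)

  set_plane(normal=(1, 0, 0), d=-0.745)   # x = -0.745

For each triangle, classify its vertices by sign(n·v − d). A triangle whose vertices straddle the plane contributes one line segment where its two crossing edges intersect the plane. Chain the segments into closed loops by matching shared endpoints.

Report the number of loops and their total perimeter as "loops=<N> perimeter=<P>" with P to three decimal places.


loops=2 perimeter=5.039

Straddling triangles (12 of 42):
  (v6,v9,v7) [+-+] → (-0.745, 2.22926, 0)–(-0.745, 1.6016, 0.314443)  len=0.7020
  (v7,v9,v10) [+--] → (-0.745, 1.6016, 0.314443)–(-0.745, 1.45136, 0.3897)  len=0.1680
  (v7,v10,v8) [+-+] → (-0.745, 1.45136, 0.3897)–(-0.745, 1.45136, -0.163168)  len=0.5529
  (v8,v10,v11) [+--] → (-0.745, 1.45136, -0.163168)–(-0.745, 1.45136, -0.3897)  len=0.2265
  (v8,v11,v6) [+-+] → (-0.745, 1.45136, -0.3897)–(-0.745, 2.08179, -0.0738729)  len=0.7051
  (v6,v11,v9) [+--] → (-0.745, 2.08179, -0.0738729)–(-0.745, 2.22926, 0)  len=0.1649
  (v12,v15,v13) [-+-] → (-0.745, -2.22926, 0)–(-0.745, -2.08179, 0.0738729)  len=0.1649
  (v13,v15,v16) [-++] → (-0.745, -2.08179, 0.0738729)–(-0.745, -1.45136, 0.3897)  len=0.7051
  (v13,v16,v14) [-+-] → (-0.745, -1.45136, 0.3897)–(-0.745, -1.45136, 0.163168)  len=0.2265
  (v14,v16,v17) [-++] → (-0.745, -1.45136, 0.163168)–(-0.745, -1.45136, -0.3897)  len=0.5529
  (v14,v17,v12) [-+-] → (-0.745, -1.45136, -0.3897)–(-0.745, -1.6016, -0.314443)  len=0.1680
  (v12,v17,v15) [-++] → (-0.745, -1.6016, -0.314443)–(-0.745, -2.22926, 0)  len=0.7020

Chained into 2 loop(s):
  loop 1: 6 segments, perimeter = 2.5195
  loop 2: 6 segments, perimeter = 2.5195
Total perimeter = 5.039


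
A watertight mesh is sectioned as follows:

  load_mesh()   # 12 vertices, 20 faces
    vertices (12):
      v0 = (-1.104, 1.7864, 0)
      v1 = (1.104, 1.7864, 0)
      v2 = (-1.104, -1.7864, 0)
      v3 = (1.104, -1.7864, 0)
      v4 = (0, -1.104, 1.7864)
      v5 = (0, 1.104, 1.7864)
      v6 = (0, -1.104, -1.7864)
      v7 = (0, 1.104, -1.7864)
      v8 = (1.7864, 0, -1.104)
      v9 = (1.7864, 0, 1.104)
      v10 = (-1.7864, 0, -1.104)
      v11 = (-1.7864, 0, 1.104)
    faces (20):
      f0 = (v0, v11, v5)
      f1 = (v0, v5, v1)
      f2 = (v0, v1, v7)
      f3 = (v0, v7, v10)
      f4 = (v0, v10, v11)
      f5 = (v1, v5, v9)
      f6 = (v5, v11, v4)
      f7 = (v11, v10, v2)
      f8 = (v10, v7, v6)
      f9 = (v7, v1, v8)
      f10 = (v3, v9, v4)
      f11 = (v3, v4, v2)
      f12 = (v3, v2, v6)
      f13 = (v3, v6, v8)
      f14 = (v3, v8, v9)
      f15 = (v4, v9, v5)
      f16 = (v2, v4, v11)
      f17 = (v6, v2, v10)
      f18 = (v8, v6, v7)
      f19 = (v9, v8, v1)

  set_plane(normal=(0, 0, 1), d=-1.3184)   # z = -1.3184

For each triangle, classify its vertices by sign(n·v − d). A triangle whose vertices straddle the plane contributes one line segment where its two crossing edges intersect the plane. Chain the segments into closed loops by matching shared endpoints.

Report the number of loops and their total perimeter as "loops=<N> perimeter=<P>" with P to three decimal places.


loops=1 perimeter=7.839

Straddling triangles (8 of 20):
  (v0,v1,v7) [++-] → (0.289225, 1.28277, -1.3184)–(-0.289225, 1.28277, -1.3184)  len=0.5785
  (v0,v7,v10) [+-+] → (-0.289225, 1.28277, -1.3184)–(-1.22514, 0.34686, -1.3184)  len=1.3236
  (v10,v7,v6) [+--] → (-1.22514, 0.34686, -1.3184)–(-1.22514, -0.34686, -1.3184)  len=0.6937
  (v7,v1,v8) [-++] → (0.289225, 1.28277, -1.3184)–(1.22514, 0.34686, -1.3184)  len=1.3236
  (v3,v2,v6) [++-] → (-0.289225, -1.28277, -1.3184)–(0.289225, -1.28277, -1.3184)  len=0.5785
  (v3,v6,v8) [+-+] → (0.289225, -1.28277, -1.3184)–(1.22514, -0.34686, -1.3184)  len=1.3236
  (v6,v2,v10) [-++] → (-0.289225, -1.28277, -1.3184)–(-1.22514, -0.34686, -1.3184)  len=1.3236
  (v8,v6,v7) [+--] → (1.22514, -0.34686, -1.3184)–(1.22514, 0.34686, -1.3184)  len=0.6937

Chained into 1 loop(s):
  loop 1: 8 segments, perimeter = 7.8387
Total perimeter = 7.839


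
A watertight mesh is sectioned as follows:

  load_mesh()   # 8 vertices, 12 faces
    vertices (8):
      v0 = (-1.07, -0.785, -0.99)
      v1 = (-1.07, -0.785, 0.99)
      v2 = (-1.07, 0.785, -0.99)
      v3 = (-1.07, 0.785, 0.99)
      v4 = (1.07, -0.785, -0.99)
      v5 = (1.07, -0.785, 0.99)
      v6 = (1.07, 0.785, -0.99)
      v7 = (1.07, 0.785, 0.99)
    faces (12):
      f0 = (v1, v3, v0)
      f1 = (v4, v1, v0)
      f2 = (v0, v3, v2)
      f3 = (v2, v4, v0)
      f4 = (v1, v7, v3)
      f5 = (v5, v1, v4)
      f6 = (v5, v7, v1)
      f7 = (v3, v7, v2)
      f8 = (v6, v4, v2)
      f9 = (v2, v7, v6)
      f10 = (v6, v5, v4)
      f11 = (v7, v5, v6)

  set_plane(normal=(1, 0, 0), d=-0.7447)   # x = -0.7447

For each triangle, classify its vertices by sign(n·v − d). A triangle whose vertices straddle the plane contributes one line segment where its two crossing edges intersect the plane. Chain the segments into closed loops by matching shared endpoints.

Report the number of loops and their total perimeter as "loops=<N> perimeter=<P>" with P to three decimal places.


loops=1 perimeter=7.100

Straddling triangles (8 of 12):
  (v4,v1,v0) [+--] → (-0.7447, -0.785, 0.689021)–(-0.7447, -0.785, -0.99)  len=1.6790
  (v2,v4,v0) [-+-] → (-0.7447, 0.546345, -0.99)–(-0.7447, -0.785, -0.99)  len=1.3313
  (v1,v7,v3) [-+-] → (-0.7447, -0.546345, 0.99)–(-0.7447, 0.785, 0.99)  len=1.3313
  (v5,v1,v4) [+-+] → (-0.7447, -0.785, 0.99)–(-0.7447, -0.785, 0.689021)  len=0.3010
  (v5,v7,v1) [++-] → (-0.7447, -0.546345, 0.99)–(-0.7447, -0.785, 0.99)  len=0.2387
  (v3,v7,v2) [-+-] → (-0.7447, 0.785, 0.99)–(-0.7447, 0.785, -0.689021)  len=1.6790
  (v6,v4,v2) [++-] → (-0.7447, 0.546345, -0.99)–(-0.7447, 0.785, -0.99)  len=0.2387
  (v2,v7,v6) [-++] → (-0.7447, 0.785, -0.689021)–(-0.7447, 0.785, -0.99)  len=0.3010

Chained into 1 loop(s):
  loop 1: 8 segments, perimeter = 7.1000
Total perimeter = 7.100


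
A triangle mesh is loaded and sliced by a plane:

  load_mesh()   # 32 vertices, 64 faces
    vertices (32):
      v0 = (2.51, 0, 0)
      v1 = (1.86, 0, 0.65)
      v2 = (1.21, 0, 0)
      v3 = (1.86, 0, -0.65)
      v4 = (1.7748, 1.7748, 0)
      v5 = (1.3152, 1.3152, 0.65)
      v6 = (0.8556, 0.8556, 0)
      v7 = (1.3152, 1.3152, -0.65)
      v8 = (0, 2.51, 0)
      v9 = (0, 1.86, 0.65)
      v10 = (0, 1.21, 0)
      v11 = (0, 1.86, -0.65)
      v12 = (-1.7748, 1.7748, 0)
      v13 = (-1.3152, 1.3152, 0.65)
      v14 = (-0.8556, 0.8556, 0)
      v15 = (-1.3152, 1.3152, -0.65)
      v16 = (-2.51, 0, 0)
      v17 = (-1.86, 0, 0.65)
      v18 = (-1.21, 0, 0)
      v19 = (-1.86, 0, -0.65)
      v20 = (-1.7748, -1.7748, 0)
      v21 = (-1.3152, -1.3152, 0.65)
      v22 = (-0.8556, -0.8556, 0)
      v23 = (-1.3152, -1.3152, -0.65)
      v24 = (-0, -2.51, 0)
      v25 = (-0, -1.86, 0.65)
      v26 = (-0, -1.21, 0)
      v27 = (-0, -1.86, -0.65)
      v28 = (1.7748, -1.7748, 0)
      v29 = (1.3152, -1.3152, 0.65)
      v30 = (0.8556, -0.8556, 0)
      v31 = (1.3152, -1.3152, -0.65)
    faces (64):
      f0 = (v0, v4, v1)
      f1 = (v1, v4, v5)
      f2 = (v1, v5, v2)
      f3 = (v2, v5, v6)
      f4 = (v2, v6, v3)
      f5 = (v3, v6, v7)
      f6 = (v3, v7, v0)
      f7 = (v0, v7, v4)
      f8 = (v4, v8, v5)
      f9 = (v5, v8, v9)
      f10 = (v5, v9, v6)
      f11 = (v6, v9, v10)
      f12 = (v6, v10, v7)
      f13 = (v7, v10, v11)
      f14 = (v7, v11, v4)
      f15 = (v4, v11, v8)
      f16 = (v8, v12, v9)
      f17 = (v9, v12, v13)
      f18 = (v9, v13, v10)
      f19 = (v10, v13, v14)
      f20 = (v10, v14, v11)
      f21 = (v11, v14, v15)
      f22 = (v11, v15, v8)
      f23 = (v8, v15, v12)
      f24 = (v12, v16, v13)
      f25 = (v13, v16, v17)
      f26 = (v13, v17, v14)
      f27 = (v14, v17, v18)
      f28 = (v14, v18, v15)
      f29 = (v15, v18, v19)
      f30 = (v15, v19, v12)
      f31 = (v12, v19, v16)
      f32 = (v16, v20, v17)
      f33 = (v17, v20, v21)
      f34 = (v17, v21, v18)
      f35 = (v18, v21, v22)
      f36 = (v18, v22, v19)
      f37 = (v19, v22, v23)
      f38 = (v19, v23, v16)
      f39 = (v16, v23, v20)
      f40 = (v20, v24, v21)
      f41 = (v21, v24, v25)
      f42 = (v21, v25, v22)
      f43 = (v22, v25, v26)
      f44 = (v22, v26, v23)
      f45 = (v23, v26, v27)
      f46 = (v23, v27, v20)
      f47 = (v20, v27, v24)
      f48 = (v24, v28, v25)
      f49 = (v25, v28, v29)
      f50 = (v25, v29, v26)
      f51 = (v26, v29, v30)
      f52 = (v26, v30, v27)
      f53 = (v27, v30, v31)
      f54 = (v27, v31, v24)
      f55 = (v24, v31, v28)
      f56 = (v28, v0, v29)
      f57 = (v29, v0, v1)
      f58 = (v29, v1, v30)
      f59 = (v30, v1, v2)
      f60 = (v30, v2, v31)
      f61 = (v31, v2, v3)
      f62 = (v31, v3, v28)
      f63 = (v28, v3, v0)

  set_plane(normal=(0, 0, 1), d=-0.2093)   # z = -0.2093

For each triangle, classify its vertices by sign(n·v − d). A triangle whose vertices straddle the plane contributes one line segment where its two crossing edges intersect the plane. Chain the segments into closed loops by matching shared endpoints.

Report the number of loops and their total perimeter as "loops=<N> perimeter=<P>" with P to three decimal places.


loops=2 perimeter=22.777

Straddling triangles (32 of 64):
  (v2,v6,v3) [++-] → (1.17902, 0.580097, -0.2093)–(1.4193, 0, -0.2093)  len=0.6279
  (v3,v6,v7) [-+-] → (1.17902, 0.580097, -0.2093)–(1.00359, 1.00359, -0.2093)  len=0.4584
  (v3,v7,v0) [--+] → (2.12527, 0.423494, -0.2093)–(2.3007, 0, -0.2093)  len=0.4584
  (v0,v7,v4) [+-+] → (2.12527, 0.423494, -0.2093)–(1.62681, 1.62681, -0.2093)  len=1.3025
  (v6,v10,v7) [++-] → (0.423494, 1.24387, -0.2093)–(1.00359, 1.00359, -0.2093)  len=0.6279
  (v7,v10,v11) [-+-] → (0.423494, 1.24387, -0.2093)–(0, 1.4193, -0.2093)  len=0.4584
  (v7,v11,v4) [--+] → (1.20331, 1.80223, -0.2093)–(1.62681, 1.62681, -0.2093)  len=0.4584
  (v4,v11,v8) [+-+] → (1.20331, 1.80223, -0.2093)–(0, 2.3007, -0.2093)  len=1.3025
  (v10,v14,v11) [++-] → (-0.580097, 1.17902, -0.2093)–(0, 1.4193, -0.2093)  len=0.6279
  (v11,v14,v15) [-+-] → (-0.580097, 1.17902, -0.2093)–(-1.00359, 1.00359, -0.2093)  len=0.4584
  (v11,v15,v8) [--+] → (-0.423494, 2.12527, -0.2093)–(0, 2.3007, -0.2093)  len=0.4584
  (v8,v15,v12) [+-+] → (-0.423494, 2.12527, -0.2093)–(-1.62681, 1.62681, -0.2093)  len=1.3025
  (v14,v18,v15) [++-] → (-1.24387, 0.423494, -0.2093)–(-1.00359, 1.00359, -0.2093)  len=0.6279
  (v15,v18,v19) [-+-] → (-1.24387, 0.423494, -0.2093)–(-1.4193, 0, -0.2093)  len=0.4584
  (v15,v19,v12) [--+] → (-1.80223, 1.20331, -0.2093)–(-1.62681, 1.62681, -0.2093)  len=0.4584
  (v12,v19,v16) [+-+] → (-1.80223, 1.20331, -0.2093)–(-2.3007, 0, -0.2093)  len=1.3025
  (v18,v22,v19) [++-] → (-1.17902, -0.580097, -0.2093)–(-1.4193, 0, -0.2093)  len=0.6279
  (v19,v22,v23) [-+-] → (-1.17902, -0.580097, -0.2093)–(-1.00359, -1.00359, -0.2093)  len=0.4584
  (v19,v23,v16) [--+] → (-2.12527, -0.423494, -0.2093)–(-2.3007, 0, -0.2093)  len=0.4584
  (v16,v23,v20) [+-+] → (-2.12527, -0.423494, -0.2093)–(-1.62681, -1.62681, -0.2093)  len=1.3025
  (v22,v26,v23) [++-] → (-0.423494, -1.24387, -0.2093)–(-1.00359, -1.00359, -0.2093)  len=0.6279
  (v23,v26,v27) [-+-] → (-0.423494, -1.24387, -0.2093)–(0, -1.4193, -0.2093)  len=0.4584
  (v23,v27,v20) [--+] → (-1.20331, -1.80223, -0.2093)–(-1.62681, -1.62681, -0.2093)  len=0.4584
  (v20,v27,v24) [+-+] → (-1.20331, -1.80223, -0.2093)–(0, -2.3007, -0.2093)  len=1.3025
  (v26,v30,v27) [++-] → (0.580097, -1.17902, -0.2093)–(0, -1.4193, -0.2093)  len=0.6279
  (v27,v30,v31) [-+-] → (0.580097, -1.17902, -0.2093)–(1.00359, -1.00359, -0.2093)  len=0.4584
  (v27,v31,v24) [--+] → (0.423494, -2.12527, -0.2093)–(0, -2.3007, -0.2093)  len=0.4584
  (v24,v31,v28) [+-+] → (0.423494, -2.12527, -0.2093)–(1.62681, -1.62681, -0.2093)  len=1.3025
  (v30,v2,v31) [++-] → (1.24387, -0.423494, -0.2093)–(1.00359, -1.00359, -0.2093)  len=0.6279
  (v31,v2,v3) [-+-] → (1.24387, -0.423494, -0.2093)–(1.4193, 0, -0.2093)  len=0.4584
  (v31,v3,v28) [--+] → (1.80223, -1.20331, -0.2093)–(1.62681, -1.62681, -0.2093)  len=0.4584
  (v28,v3,v0) [+-+] → (1.80223, -1.20331, -0.2093)–(2.3007, 0, -0.2093)  len=1.3025

Chained into 2 loop(s):
  loop 1: 16 segments, perimeter = 8.6903
  loop 2: 16 segments, perimeter = 14.0869
Total perimeter = 22.777
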